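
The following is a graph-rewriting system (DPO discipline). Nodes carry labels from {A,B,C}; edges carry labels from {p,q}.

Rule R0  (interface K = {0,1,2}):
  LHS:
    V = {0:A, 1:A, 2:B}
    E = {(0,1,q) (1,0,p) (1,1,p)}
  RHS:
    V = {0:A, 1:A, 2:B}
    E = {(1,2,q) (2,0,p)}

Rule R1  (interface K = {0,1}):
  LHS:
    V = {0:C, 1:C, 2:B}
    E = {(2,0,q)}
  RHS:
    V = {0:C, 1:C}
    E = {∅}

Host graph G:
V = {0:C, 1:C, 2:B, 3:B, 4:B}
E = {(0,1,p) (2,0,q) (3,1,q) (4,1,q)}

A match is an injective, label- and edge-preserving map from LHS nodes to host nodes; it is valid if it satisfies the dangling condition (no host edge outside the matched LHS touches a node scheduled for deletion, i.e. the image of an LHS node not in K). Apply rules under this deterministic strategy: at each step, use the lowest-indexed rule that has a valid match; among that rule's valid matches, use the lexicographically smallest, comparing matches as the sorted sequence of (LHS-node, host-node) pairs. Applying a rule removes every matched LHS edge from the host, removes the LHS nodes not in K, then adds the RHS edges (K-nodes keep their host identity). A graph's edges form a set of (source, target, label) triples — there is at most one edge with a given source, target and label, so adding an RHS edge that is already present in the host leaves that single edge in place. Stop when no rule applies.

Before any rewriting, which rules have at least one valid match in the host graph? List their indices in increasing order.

Answer: [R1]

Steps:
R0: no valid match — LHS pattern not found
R1: 3 valid matches — {0↦0, 1↦1, 2↦2}, {0↦1, 1↦0, 2↦3}, {0↦1, 1↦0, 2↦4}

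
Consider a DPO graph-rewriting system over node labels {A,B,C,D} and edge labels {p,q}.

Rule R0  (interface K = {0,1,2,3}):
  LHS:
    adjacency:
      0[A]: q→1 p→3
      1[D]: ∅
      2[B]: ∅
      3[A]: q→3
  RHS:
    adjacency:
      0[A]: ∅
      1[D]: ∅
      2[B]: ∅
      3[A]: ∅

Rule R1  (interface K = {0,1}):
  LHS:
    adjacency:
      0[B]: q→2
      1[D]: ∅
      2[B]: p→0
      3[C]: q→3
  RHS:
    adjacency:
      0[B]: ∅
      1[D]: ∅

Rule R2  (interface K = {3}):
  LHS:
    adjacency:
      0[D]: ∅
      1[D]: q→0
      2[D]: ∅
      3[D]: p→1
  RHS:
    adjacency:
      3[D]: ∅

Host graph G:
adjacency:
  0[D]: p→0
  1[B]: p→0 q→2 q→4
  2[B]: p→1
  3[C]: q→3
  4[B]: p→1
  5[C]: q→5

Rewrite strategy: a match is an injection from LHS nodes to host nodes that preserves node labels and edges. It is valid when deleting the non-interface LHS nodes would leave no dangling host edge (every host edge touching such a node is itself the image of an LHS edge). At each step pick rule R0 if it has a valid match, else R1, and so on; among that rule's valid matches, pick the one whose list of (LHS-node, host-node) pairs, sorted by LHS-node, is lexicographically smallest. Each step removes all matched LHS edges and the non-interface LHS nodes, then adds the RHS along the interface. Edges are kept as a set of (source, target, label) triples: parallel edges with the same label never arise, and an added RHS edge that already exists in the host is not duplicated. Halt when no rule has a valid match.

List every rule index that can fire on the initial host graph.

R0: no valid match — LHS pattern not found
R1: 4 valid matches — {0↦1, 1↦0, 2↦2, 3↦3}, {0↦1, 1↦0, 2↦2, 3↦5}, {0↦1, 1↦0, 2↦4, 3↦3} (+1 more)
R2: no valid match — LHS pattern not found

Answer: [R1]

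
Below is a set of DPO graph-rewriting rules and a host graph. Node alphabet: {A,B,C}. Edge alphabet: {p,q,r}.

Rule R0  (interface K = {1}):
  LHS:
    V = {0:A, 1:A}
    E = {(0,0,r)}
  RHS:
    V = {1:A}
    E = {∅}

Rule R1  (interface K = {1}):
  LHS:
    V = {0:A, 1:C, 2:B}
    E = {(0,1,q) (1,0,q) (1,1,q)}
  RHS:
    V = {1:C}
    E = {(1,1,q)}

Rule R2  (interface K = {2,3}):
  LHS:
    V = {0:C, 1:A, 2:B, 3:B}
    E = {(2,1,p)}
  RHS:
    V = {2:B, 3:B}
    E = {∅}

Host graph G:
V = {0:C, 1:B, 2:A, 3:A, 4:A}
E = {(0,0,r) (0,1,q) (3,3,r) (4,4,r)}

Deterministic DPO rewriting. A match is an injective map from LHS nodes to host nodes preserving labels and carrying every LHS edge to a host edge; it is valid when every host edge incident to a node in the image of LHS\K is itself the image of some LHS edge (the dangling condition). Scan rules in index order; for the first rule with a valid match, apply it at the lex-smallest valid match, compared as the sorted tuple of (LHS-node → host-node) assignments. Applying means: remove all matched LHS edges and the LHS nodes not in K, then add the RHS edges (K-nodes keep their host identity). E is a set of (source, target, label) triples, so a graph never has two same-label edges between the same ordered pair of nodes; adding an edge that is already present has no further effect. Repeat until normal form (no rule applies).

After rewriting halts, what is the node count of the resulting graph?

Answer: 3

Steps:
initial: |V|=5 |E|=4  E = 0-r->0 0-q->1 3-r->3 4-r->4
step 1: apply R0 at {0↦3, 1↦2}  → |V|=4 |E|=3  E = 0-r->0 0-q->1 4-r->4
step 2: apply R0 at {0↦4, 1↦2}  → |V|=3 |E|=2  E = 0-r->0 0-q->1
halt: no rule applies after step 2
NF nodes: {0:C, 1:B, 2:A}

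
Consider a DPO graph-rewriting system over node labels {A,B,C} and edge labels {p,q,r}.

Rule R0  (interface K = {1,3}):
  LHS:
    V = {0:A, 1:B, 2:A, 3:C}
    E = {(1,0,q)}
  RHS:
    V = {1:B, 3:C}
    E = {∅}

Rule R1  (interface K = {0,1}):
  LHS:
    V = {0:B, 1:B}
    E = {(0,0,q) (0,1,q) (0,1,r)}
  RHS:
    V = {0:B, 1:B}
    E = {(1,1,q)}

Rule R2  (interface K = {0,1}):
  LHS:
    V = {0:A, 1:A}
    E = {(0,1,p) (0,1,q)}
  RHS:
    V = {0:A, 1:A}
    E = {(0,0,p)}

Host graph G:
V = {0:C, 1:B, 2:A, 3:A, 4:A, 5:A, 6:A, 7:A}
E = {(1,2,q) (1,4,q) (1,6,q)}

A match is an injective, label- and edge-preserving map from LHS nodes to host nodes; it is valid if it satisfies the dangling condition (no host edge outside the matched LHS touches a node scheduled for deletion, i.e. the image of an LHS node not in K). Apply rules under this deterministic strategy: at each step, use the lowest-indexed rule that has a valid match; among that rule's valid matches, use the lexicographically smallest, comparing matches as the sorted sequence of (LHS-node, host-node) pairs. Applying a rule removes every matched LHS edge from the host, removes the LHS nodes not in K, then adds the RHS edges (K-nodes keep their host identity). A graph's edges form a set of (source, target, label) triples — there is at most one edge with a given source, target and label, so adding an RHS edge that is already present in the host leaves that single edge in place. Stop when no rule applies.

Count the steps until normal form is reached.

Answer: 3

Steps:
start.  V:8 E:3  edges: 1-q->2 1-q->4 1-q->6
1. fire R0 via {0↦2, 1↦1, 2↦3, 3↦0}  →  V:6 E:2  edges: 1-q->4 1-q->6
2. fire R0 via {0↦4, 1↦1, 2↦5, 3↦0}  →  V:4 E:1  edges: 1-q->6
3. fire R0 via {0↦6, 1↦1, 2↦7, 3↦0}  →  V:2 E:0  edges: ∅
final graph: no rule applies after step 3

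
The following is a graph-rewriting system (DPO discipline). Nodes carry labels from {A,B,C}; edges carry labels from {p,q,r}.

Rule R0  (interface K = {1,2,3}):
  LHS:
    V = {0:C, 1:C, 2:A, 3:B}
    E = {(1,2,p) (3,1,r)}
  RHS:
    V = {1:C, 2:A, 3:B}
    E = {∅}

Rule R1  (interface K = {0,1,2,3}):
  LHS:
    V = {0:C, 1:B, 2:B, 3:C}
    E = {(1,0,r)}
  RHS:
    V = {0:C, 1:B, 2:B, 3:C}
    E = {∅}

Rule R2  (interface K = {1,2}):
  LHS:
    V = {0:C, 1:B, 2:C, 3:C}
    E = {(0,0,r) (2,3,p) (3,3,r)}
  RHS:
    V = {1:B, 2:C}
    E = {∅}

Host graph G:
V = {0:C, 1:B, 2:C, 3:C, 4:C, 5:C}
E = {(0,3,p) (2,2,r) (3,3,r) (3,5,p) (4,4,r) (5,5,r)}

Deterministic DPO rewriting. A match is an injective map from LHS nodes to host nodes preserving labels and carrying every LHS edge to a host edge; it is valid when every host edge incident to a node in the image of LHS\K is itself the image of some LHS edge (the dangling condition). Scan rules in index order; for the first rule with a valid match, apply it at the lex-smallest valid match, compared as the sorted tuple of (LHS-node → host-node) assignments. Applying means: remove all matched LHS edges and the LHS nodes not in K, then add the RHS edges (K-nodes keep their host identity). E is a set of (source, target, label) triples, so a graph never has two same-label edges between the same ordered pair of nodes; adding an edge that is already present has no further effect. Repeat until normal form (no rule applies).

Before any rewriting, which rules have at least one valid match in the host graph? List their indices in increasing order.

R0: no valid match — LHS pattern not found
R1: no valid match — LHS pattern not found
R2: 2 valid matches — {0↦2, 1↦1, 2↦3, 3↦5}, {0↦4, 1↦1, 2↦3, 3↦5}

Answer: [R2]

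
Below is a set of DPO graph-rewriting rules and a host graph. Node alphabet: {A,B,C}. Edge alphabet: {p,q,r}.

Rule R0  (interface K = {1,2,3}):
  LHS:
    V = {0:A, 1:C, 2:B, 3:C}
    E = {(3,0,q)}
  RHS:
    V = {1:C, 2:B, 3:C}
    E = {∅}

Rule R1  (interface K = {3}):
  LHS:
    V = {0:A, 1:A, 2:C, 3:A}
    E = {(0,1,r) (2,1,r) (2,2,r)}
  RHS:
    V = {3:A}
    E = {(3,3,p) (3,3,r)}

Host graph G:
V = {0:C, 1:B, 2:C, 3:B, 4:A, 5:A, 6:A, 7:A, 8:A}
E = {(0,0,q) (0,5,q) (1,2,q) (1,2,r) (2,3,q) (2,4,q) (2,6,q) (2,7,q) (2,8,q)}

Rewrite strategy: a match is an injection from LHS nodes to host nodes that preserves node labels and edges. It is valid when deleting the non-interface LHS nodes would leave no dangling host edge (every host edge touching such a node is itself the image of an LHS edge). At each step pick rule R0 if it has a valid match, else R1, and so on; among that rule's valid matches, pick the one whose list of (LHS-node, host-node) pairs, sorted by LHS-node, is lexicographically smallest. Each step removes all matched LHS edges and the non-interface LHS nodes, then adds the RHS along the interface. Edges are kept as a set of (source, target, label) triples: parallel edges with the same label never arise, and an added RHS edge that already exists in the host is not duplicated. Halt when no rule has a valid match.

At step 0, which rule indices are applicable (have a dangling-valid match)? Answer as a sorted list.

R0: 10 valid matches — {0↦4, 1↦0, 2↦1, 3↦2}, {0↦4, 1↦0, 2↦3, 3↦2}, {0↦5, 1↦2, 2↦1, 3↦0} (+7 more)
R1: no valid match — LHS pattern not found

Answer: [R0]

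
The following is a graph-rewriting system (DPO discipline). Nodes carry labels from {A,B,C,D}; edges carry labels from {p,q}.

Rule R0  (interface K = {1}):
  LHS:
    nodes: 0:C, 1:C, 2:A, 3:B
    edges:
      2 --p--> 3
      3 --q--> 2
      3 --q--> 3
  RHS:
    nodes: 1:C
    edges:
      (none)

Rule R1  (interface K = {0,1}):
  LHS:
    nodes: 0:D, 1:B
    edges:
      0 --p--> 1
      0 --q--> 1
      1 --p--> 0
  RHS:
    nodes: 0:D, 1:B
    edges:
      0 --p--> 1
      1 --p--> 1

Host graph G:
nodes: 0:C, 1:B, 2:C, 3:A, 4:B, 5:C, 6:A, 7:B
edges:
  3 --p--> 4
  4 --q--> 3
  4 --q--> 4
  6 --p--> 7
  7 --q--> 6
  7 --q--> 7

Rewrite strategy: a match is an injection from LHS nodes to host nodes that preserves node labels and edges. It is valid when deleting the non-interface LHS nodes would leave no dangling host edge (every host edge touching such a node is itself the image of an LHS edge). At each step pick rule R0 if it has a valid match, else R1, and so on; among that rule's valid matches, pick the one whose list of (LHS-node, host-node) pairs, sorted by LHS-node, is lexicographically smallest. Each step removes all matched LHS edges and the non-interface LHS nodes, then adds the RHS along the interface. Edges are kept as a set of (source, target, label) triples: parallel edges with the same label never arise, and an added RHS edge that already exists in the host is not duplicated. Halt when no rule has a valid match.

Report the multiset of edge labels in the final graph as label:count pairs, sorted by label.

Answer: (no edges)

Rewrite trace:
[0] host  ⇒  8 nodes, 6 edges  {3-p->4 4-q->3 4-q->4 6-p->7 7-q->6 7-q->7}
[1] R0 @ {0↦0, 1↦2, 2↦3, 3↦4}  ⇒  5 nodes, 3 edges  {6-p->7 7-q->6 7-q->7}
[2] R0 @ {0↦2, 1↦5, 2↦6, 3↦7}  ⇒  2 nodes, 0 edges  {∅}
final graph: no rule applies after step 2
NF edges: []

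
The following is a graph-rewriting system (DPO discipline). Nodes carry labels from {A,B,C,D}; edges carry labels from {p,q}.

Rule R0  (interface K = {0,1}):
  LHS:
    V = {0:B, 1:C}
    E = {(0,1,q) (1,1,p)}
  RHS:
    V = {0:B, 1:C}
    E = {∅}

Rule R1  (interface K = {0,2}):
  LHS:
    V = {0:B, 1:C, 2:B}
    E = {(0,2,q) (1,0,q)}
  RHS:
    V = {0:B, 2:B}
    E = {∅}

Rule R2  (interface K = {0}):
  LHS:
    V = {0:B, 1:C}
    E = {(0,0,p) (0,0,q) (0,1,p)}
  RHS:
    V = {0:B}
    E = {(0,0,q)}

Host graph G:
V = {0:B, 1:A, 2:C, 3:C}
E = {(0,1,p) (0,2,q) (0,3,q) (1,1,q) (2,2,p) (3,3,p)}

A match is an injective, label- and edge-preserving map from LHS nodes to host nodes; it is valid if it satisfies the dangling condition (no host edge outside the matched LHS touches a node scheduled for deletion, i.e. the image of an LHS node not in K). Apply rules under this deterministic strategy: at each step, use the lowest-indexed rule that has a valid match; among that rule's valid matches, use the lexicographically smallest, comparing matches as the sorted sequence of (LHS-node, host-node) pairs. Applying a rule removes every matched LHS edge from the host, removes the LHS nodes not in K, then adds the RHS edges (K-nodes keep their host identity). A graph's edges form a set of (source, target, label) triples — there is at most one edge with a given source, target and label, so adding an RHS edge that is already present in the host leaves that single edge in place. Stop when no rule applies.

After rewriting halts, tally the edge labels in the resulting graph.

Answer: p:1 q:1

Rewrite trace:
initial: |V|=4 |E|=6  E = 0-p->1 0-q->2 0-q->3 1-q->1 2-p->2 3-p->3
step 1: apply R0 at {0↦0, 1↦2}  → |V|=4 |E|=4  E = 0-p->1 0-q->3 1-q->1 3-p->3
step 2: apply R0 at {0↦0, 1↦3}  → |V|=4 |E|=2  E = 0-p->1 1-q->1
final graph: no rule applies after step 2
NF edges: [(0, 1, 'p'), (1, 1, 'q')]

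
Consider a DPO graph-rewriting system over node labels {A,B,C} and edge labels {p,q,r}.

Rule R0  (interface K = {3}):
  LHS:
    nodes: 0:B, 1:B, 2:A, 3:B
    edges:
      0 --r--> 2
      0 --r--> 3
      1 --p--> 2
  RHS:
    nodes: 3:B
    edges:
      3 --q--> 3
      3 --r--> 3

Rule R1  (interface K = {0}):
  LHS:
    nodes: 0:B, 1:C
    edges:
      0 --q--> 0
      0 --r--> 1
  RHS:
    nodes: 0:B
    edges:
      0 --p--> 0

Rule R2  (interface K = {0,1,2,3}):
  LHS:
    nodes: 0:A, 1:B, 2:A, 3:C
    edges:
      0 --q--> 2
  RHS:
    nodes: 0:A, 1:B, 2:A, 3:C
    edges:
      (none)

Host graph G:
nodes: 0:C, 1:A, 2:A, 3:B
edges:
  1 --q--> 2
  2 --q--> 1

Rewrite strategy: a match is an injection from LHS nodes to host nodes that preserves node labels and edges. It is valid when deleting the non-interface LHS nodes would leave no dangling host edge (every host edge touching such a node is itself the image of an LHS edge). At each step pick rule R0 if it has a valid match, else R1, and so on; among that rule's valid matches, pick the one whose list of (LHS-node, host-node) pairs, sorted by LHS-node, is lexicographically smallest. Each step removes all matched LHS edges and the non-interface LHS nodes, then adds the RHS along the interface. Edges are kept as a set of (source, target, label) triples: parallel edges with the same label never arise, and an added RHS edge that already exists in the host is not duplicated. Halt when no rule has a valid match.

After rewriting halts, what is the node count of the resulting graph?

Answer: 4

Derivation:
initial: |V|=4 |E|=2  E = 1-q->2 2-q->1
step 1: apply R2 at {0↦1, 1↦3, 2↦2, 3↦0}  → |V|=4 |E|=1  E = 2-q->1
step 2: apply R2 at {0↦2, 1↦3, 2↦1, 3↦0}  → |V|=4 |E|=0  E = ∅
normal form: no rule applies after step 2
NF nodes: {0:C, 1:A, 2:A, 3:B}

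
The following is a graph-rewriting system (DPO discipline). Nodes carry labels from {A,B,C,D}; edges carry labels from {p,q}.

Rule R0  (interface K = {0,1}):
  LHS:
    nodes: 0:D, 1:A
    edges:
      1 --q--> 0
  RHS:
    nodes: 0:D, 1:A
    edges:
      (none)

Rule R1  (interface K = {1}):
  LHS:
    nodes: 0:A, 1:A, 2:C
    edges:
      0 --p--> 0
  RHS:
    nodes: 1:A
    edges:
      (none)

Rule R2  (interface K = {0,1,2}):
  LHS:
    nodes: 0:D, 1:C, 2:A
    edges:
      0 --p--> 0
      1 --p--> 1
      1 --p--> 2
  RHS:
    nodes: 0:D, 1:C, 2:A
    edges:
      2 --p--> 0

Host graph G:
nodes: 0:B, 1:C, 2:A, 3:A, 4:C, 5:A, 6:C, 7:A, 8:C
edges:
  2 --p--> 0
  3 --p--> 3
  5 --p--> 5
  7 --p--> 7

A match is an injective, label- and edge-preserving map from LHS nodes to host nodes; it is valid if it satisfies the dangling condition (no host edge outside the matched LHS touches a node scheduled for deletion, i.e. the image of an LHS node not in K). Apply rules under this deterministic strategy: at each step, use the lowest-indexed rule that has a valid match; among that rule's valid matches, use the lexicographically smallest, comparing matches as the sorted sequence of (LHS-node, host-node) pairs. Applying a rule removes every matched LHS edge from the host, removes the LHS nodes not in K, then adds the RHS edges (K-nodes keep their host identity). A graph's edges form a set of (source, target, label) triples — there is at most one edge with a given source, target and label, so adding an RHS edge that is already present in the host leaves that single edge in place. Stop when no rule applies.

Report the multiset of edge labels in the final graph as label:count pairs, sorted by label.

start.  V:9 E:4  edges: 2-p->0 3-p->3 5-p->5 7-p->7
1. fire R1 via {0↦3, 1↦2, 2↦1}  →  V:7 E:3  edges: 2-p->0 5-p->5 7-p->7
2. fire R1 via {0↦5, 1↦2, 2↦4}  →  V:5 E:2  edges: 2-p->0 7-p->7
3. fire R1 via {0↦7, 1↦2, 2↦6}  →  V:3 E:1  edges: 2-p->0
halt: no rule applies after step 3
NF edges: [(2, 0, 'p')]

Answer: p:1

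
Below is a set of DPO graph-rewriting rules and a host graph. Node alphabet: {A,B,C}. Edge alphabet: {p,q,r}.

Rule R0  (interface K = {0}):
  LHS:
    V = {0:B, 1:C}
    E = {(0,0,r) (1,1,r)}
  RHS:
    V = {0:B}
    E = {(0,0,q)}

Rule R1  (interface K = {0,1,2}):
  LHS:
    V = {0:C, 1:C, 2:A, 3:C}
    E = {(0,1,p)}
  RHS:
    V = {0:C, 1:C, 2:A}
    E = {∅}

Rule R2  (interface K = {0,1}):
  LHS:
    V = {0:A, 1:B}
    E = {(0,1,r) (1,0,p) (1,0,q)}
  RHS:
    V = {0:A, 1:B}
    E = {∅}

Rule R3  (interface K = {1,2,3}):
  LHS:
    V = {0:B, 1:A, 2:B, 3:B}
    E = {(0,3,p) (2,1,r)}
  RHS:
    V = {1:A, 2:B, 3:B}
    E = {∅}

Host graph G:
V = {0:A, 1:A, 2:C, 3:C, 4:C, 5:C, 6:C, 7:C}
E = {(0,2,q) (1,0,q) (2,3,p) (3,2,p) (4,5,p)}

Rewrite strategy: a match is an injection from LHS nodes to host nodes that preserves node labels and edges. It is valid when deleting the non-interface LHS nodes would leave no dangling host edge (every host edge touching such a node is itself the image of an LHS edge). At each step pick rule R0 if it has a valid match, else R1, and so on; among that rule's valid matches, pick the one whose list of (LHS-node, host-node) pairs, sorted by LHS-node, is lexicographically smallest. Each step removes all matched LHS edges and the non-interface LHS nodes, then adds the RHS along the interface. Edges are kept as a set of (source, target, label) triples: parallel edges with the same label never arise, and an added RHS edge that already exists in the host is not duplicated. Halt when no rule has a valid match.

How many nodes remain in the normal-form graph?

Answer: 5

Steps:
initial: |V|=8 |E|=5  E = 0-q->2 1-q->0 2-p->3 3-p->2 4-p->5
step 1: apply R1 at {0↦2, 1↦3, 2↦0, 3↦6}  → |V|=7 |E|=4  E = 0-q->2 1-q->0 3-p->2 4-p->5
step 2: apply R1 at {0↦3, 1↦2, 2↦0, 3↦7}  → |V|=6 |E|=3  E = 0-q->2 1-q->0 4-p->5
step 3: apply R1 at {0↦4, 1↦5, 2↦0, 3↦3}  → |V|=5 |E|=2  E = 0-q->2 1-q->0
normal form: no rule applies after step 3
NF nodes: {0:A, 1:A, 2:C, 4:C, 5:C}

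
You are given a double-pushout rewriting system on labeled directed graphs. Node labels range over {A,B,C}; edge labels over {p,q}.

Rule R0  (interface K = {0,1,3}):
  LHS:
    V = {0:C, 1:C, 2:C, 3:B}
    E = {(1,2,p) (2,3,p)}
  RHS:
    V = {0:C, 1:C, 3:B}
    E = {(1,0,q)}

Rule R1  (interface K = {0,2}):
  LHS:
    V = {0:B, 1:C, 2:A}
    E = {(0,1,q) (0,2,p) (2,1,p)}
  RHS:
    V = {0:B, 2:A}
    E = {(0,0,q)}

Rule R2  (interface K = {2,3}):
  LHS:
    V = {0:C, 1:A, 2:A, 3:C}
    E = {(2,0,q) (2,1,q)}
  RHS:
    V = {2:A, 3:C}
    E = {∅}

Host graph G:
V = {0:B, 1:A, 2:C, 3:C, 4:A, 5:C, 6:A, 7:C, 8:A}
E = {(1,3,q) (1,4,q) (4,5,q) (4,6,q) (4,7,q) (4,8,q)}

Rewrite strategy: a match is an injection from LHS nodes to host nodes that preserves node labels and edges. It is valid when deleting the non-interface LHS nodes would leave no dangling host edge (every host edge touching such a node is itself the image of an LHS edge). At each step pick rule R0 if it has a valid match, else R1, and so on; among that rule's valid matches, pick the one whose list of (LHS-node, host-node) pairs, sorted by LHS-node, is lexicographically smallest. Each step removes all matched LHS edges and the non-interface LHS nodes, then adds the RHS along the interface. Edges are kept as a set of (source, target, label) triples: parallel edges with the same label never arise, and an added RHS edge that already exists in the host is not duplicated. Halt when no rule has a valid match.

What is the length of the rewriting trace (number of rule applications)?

[0] host  ⇒  9 nodes, 6 edges  {1-q->3 1-q->4 4-q->5 4-q->6 4-q->7 4-q->8}
[1] R2 @ {0↦5, 1↦6, 2↦4, 3↦2}  ⇒  7 nodes, 4 edges  {1-q->3 1-q->4 4-q->7 4-q->8}
[2] R2 @ {0↦7, 1↦8, 2↦4, 3↦2}  ⇒  5 nodes, 2 edges  {1-q->3 1-q->4}
[3] R2 @ {0↦3, 1↦4, 2↦1, 3↦2}  ⇒  3 nodes, 0 edges  {∅}
halt: no rule applies after step 3

Answer: 3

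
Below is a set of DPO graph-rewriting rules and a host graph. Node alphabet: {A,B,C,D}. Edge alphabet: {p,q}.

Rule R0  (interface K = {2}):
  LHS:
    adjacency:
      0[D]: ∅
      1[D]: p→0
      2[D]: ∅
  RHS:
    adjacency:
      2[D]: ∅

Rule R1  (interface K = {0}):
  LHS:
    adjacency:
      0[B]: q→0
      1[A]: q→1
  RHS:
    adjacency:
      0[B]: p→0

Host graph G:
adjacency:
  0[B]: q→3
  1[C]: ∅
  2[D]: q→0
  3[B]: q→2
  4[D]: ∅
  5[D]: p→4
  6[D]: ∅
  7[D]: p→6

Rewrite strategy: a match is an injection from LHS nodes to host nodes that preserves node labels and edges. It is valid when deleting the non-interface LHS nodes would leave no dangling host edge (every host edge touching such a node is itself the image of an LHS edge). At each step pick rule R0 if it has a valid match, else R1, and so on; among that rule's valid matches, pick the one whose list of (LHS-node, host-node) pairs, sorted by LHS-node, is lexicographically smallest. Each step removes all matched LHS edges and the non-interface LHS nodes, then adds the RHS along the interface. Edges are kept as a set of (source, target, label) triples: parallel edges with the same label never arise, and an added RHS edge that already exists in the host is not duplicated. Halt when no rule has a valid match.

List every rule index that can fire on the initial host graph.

Answer: [R0]

Derivation:
R0: 6 valid matches — {0↦4, 1↦5, 2↦2}, {0↦4, 1↦5, 2↦6}, {0↦4, 1↦5, 2↦7} (+3 more)
R1: no valid match — LHS pattern not found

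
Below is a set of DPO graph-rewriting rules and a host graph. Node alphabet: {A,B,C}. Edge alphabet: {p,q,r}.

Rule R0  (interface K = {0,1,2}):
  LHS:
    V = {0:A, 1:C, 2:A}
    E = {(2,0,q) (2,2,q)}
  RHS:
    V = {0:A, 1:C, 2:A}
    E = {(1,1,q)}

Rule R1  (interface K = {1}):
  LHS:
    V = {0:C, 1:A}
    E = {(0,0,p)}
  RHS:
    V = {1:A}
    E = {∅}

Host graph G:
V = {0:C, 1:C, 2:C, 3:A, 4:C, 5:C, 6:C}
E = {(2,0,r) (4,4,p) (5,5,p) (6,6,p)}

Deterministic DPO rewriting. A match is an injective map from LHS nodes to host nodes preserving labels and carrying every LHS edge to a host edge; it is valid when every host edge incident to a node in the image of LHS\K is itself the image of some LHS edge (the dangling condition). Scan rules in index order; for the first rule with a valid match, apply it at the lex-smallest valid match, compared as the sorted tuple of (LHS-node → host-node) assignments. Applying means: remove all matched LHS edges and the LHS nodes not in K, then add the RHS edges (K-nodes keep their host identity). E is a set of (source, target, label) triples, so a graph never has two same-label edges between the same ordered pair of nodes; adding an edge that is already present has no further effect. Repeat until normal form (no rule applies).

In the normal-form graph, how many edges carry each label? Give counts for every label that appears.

initial: |V|=7 |E|=4  E = 2-r->0 4-p->4 5-p->5 6-p->6
step 1: apply R1 at {0↦4, 1↦3}  → |V|=6 |E|=3  E = 2-r->0 5-p->5 6-p->6
step 2: apply R1 at {0↦5, 1↦3}  → |V|=5 |E|=2  E = 2-r->0 6-p->6
step 3: apply R1 at {0↦6, 1↦3}  → |V|=4 |E|=1  E = 2-r->0
halt: no rule applies after step 3
NF edges: [(2, 0, 'r')]

Answer: r:1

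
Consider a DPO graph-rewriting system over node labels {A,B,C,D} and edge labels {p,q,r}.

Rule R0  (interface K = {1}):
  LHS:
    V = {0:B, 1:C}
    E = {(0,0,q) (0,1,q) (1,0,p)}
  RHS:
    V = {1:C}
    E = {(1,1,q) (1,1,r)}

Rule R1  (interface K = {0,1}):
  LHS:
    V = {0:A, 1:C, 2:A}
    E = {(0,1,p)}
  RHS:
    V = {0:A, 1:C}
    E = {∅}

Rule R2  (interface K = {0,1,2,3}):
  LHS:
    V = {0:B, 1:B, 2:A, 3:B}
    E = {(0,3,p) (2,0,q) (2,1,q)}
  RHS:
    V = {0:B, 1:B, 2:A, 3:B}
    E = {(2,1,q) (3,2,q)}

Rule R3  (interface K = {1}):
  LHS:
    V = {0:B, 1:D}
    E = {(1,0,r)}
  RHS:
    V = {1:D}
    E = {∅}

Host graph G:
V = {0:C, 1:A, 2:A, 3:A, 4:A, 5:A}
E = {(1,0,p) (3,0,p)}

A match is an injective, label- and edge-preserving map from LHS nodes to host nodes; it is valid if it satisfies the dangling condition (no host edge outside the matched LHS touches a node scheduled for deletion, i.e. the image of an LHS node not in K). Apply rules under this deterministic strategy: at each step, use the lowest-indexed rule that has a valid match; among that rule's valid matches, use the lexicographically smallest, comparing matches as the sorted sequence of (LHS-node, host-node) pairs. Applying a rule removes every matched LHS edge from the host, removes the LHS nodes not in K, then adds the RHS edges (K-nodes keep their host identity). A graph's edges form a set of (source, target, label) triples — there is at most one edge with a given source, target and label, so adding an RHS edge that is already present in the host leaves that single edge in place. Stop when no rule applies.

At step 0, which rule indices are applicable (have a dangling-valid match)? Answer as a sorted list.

Answer: [R1]

Steps:
R0: no valid match — LHS pattern not found
R1: 6 valid matches — {0↦1, 1↦0, 2↦2}, {0↦1, 1↦0, 2↦4}, {0↦1, 1↦0, 2↦5} (+3 more)
R2: no valid match — LHS pattern not found
R3: no valid match — LHS pattern not found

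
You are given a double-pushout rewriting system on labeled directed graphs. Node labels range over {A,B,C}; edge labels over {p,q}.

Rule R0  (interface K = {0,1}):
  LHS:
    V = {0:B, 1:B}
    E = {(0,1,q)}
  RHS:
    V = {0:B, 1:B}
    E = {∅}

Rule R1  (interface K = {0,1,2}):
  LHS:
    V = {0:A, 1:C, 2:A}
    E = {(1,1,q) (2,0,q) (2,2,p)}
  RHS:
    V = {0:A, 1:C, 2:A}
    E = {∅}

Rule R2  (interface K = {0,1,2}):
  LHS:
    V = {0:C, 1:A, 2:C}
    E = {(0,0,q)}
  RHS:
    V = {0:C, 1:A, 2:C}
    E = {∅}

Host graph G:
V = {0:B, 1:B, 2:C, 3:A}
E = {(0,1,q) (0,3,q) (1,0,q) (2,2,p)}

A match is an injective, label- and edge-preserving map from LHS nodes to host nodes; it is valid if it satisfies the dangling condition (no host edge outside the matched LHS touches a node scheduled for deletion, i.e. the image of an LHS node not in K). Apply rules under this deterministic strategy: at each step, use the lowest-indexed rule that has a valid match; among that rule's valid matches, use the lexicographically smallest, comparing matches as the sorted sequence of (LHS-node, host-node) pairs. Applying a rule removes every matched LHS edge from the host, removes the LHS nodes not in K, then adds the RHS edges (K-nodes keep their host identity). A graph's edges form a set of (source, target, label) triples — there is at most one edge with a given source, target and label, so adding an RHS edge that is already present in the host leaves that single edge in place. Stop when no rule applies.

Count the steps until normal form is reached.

Answer: 2

Rewrite trace:
[0] host  ⇒  4 nodes, 4 edges  {0-q->1 0-q->3 1-q->0 2-p->2}
[1] R0 @ {0↦0, 1↦1}  ⇒  4 nodes, 3 edges  {0-q->3 1-q->0 2-p->2}
[2] R0 @ {0↦1, 1↦0}  ⇒  4 nodes, 2 edges  {0-q->3 2-p->2}
final graph: no rule applies after step 2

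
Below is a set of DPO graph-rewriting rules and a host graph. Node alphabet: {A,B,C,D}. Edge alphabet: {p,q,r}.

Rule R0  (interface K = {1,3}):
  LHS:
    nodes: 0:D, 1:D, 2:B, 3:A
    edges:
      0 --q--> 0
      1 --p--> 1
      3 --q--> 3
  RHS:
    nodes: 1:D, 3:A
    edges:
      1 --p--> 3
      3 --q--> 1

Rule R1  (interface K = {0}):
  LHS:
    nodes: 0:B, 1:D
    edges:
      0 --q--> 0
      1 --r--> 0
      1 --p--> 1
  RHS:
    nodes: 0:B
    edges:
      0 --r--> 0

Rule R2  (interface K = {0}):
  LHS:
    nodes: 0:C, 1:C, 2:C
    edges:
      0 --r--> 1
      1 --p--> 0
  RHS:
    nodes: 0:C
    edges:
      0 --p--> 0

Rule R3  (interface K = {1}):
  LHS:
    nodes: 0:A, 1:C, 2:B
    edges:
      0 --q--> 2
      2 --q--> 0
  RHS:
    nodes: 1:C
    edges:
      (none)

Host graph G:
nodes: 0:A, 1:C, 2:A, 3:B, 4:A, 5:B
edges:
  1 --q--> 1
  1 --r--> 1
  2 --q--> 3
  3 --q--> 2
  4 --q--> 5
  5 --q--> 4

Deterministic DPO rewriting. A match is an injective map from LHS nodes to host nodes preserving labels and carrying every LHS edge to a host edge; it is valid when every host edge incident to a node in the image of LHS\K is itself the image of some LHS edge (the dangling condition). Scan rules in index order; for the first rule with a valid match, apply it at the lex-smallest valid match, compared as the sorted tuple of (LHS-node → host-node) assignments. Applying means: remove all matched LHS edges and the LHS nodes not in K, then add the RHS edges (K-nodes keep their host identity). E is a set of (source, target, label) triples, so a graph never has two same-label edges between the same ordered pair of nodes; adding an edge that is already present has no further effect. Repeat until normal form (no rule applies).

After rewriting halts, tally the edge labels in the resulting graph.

Answer: q:1 r:1

Steps:
start.  V:6 E:6  edges: 1-q->1 1-r->1 2-q->3 3-q->2 4-q->5 5-q->4
1. fire R3 via {0↦2, 1↦1, 2↦3}  →  V:4 E:4  edges: 1-q->1 1-r->1 4-q->5 5-q->4
2. fire R3 via {0↦4, 1↦1, 2↦5}  →  V:2 E:2  edges: 1-q->1 1-r->1
halt: no rule applies after step 2
NF edges: [(1, 1, 'q'), (1, 1, 'r')]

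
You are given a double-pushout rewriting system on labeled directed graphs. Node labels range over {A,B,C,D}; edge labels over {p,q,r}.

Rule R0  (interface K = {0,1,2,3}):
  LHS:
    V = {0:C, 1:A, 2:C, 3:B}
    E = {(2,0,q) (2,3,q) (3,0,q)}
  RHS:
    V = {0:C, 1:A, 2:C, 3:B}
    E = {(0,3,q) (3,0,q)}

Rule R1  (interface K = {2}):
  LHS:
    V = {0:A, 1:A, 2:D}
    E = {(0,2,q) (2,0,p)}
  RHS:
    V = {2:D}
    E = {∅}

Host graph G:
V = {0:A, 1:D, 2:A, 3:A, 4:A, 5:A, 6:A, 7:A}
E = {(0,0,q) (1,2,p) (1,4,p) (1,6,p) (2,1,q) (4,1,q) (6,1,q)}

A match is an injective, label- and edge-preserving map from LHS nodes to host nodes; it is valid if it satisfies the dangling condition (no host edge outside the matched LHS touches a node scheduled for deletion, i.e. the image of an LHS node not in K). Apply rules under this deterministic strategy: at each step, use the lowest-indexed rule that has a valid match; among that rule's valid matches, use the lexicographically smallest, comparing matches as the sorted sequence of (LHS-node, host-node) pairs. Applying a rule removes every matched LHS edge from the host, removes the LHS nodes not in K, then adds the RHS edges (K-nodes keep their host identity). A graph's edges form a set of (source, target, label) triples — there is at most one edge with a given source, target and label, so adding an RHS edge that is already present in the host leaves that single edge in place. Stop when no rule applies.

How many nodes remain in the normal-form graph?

Answer: 2

Rewrite trace:
[0] host  ⇒  8 nodes, 7 edges  {0-q->0 1-p->2 1-p->4 1-p->6 2-q->1 4-q->1 6-q->1}
[1] R1 @ {0↦2, 1↦3, 2↦1}  ⇒  6 nodes, 5 edges  {0-q->0 1-p->4 1-p->6 4-q->1 6-q->1}
[2] R1 @ {0↦4, 1↦5, 2↦1}  ⇒  4 nodes, 3 edges  {0-q->0 1-p->6 6-q->1}
[3] R1 @ {0↦6, 1↦7, 2↦1}  ⇒  2 nodes, 1 edges  {0-q->0}
final graph: no rule applies after step 3
NF nodes: {0:A, 1:D}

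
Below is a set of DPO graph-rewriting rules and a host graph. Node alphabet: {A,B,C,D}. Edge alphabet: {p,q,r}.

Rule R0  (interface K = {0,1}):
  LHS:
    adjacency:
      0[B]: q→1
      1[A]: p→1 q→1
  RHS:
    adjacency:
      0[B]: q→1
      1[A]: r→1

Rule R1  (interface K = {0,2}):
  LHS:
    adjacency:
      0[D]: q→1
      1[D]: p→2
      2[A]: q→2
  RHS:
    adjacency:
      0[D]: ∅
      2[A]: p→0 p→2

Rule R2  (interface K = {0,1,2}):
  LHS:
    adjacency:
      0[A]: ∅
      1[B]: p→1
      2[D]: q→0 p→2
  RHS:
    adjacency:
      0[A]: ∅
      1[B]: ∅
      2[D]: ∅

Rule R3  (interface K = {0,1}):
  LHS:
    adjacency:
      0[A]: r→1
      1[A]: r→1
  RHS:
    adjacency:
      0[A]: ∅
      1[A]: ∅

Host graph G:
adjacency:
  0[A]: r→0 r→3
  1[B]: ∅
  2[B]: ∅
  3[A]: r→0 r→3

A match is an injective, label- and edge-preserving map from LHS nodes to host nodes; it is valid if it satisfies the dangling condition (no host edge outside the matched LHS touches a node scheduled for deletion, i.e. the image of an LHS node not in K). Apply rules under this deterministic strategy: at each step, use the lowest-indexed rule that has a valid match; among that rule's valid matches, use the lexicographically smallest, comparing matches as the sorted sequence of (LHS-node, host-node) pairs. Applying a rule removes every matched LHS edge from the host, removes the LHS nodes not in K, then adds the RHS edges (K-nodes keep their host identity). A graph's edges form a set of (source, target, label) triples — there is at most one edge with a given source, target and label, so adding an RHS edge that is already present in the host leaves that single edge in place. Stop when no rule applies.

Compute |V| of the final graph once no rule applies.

Answer: 4

Rewrite trace:
start.  V:4 E:4  edges: 0-r->0 0-r->3 3-r->0 3-r->3
1. fire R3 via {0↦0, 1↦3}  →  V:4 E:2  edges: 0-r->0 3-r->0
2. fire R3 via {0↦3, 1↦0}  →  V:4 E:0  edges: ∅
normal form: no rule applies after step 2
NF nodes: {0:A, 1:B, 2:B, 3:A}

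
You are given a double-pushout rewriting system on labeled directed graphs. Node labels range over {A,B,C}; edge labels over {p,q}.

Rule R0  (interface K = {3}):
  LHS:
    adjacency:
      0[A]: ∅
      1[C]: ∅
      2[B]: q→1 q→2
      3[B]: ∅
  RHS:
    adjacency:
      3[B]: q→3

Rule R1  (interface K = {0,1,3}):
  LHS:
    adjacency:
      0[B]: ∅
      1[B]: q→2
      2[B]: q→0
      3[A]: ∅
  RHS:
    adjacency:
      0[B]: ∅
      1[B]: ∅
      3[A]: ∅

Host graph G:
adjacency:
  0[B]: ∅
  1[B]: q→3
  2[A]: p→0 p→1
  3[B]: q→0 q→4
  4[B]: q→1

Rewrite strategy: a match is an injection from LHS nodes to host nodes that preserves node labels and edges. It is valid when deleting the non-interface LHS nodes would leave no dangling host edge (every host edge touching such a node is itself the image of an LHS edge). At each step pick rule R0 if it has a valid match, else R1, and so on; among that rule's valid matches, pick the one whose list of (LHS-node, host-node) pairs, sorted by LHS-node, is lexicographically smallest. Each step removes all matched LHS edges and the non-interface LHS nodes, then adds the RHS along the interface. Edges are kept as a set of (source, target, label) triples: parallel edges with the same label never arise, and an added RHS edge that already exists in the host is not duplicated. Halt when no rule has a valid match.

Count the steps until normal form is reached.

initial: |V|=5 |E|=6  E = 1-q->3 2-p->0 2-p->1 3-q->0 3-q->4 4-q->1
step 1: apply R1 at {0↦1, 1↦3, 2↦4, 3↦2}  → |V|=4 |E|=4  E = 1-q->3 2-p->0 2-p->1 3-q->0
step 2: apply R1 at {0↦0, 1↦1, 2↦3, 3↦2}  → |V|=3 |E|=2  E = 2-p->0 2-p->1
halt: no rule applies after step 2

Answer: 2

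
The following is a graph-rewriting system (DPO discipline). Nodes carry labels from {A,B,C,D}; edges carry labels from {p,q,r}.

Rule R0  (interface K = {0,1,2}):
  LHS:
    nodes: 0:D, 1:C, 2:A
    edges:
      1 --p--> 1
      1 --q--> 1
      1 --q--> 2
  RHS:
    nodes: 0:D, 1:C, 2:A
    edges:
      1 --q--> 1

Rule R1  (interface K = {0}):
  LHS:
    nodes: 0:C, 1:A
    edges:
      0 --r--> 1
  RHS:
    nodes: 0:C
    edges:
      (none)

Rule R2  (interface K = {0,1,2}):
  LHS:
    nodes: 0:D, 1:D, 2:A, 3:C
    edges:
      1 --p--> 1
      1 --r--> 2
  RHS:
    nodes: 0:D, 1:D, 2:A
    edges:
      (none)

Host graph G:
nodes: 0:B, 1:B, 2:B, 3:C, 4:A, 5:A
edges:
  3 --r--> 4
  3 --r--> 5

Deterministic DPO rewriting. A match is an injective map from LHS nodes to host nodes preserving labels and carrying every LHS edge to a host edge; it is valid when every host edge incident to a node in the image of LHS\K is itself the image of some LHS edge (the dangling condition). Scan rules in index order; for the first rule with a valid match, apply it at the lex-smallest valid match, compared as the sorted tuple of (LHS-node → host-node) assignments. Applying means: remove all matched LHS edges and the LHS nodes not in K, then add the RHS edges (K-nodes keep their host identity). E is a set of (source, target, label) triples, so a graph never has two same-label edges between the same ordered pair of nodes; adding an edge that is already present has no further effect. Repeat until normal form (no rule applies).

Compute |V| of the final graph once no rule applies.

initial: |V|=6 |E|=2  E = 3-r->4 3-r->5
step 1: apply R1 at {0↦3, 1↦4}  → |V|=5 |E|=1  E = 3-r->5
step 2: apply R1 at {0↦3, 1↦5}  → |V|=4 |E|=0  E = ∅
normal form: no rule applies after step 2
NF nodes: {0:B, 1:B, 2:B, 3:C}

Answer: 4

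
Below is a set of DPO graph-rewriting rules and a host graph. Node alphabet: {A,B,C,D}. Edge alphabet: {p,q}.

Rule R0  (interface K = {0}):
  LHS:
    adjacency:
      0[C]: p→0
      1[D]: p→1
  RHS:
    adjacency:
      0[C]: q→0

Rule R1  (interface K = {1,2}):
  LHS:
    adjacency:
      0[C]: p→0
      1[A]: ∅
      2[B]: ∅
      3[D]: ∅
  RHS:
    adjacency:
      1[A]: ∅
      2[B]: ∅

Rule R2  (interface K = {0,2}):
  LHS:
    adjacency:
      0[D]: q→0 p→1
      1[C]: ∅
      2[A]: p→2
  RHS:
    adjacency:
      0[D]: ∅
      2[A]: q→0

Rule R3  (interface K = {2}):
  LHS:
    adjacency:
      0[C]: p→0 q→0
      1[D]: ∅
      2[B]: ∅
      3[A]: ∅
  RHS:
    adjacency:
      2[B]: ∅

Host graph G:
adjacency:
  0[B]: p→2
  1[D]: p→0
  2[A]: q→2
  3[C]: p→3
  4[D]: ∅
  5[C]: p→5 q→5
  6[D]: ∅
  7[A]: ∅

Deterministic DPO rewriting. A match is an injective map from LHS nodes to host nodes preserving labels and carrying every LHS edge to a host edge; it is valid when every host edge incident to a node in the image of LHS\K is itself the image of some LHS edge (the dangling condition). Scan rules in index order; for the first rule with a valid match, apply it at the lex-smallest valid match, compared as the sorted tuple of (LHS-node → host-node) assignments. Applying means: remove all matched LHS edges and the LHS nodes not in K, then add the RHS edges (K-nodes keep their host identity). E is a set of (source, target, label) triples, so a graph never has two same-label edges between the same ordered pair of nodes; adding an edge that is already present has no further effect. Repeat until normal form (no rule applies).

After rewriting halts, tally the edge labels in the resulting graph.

start.  V:8 E:6  edges: 0-p->2 1-p->0 2-q->2 3-p->3 5-p->5 5-q->5
1. fire R1 via {0↦3, 1↦2, 2↦0, 3↦4}  →  V:6 E:5  edges: 0-p->2 1-p->0 2-q->2 5-p->5 5-q->5
2. fire R3 via {0↦5, 1↦6, 2↦0, 3↦7}  →  V:3 E:3  edges: 0-p->2 1-p->0 2-q->2
normal form: no rule applies after step 2
NF edges: [(0, 2, 'p'), (1, 0, 'p'), (2, 2, 'q')]

Answer: p:2 q:1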